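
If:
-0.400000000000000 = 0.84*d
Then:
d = -0.48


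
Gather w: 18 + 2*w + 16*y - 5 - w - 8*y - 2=w + 8*y + 11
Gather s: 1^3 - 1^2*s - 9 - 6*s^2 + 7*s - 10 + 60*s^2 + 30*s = 54*s^2 + 36*s - 18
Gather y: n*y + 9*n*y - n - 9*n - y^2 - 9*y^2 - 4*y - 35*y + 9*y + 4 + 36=-10*n - 10*y^2 + y*(10*n - 30) + 40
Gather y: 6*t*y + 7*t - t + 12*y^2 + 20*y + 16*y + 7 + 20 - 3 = 6*t + 12*y^2 + y*(6*t + 36) + 24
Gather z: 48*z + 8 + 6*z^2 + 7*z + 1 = 6*z^2 + 55*z + 9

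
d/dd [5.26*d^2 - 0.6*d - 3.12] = 10.52*d - 0.6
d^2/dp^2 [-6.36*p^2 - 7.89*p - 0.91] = -12.7200000000000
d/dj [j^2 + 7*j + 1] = 2*j + 7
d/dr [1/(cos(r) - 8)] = sin(r)/(cos(r) - 8)^2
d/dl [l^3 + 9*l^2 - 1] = 3*l*(l + 6)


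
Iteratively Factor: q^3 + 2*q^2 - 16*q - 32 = (q + 2)*(q^2 - 16) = (q + 2)*(q + 4)*(q - 4)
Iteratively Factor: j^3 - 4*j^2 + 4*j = (j - 2)*(j^2 - 2*j) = j*(j - 2)*(j - 2)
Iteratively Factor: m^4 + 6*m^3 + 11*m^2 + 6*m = (m + 2)*(m^3 + 4*m^2 + 3*m) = m*(m + 2)*(m^2 + 4*m + 3) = m*(m + 2)*(m + 3)*(m + 1)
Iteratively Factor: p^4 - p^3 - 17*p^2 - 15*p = (p + 1)*(p^3 - 2*p^2 - 15*p) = (p + 1)*(p + 3)*(p^2 - 5*p) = p*(p + 1)*(p + 3)*(p - 5)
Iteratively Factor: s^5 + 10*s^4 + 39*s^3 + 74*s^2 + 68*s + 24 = (s + 2)*(s^4 + 8*s^3 + 23*s^2 + 28*s + 12) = (s + 2)^2*(s^3 + 6*s^2 + 11*s + 6) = (s + 2)^3*(s^2 + 4*s + 3) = (s + 1)*(s + 2)^3*(s + 3)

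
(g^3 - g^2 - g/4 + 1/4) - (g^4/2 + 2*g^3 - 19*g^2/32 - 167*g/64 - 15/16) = -g^4/2 - g^3 - 13*g^2/32 + 151*g/64 + 19/16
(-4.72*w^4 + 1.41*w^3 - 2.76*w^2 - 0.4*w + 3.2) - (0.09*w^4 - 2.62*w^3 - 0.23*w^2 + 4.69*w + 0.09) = -4.81*w^4 + 4.03*w^3 - 2.53*w^2 - 5.09*w + 3.11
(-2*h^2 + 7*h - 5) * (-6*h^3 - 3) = 12*h^5 - 42*h^4 + 30*h^3 + 6*h^2 - 21*h + 15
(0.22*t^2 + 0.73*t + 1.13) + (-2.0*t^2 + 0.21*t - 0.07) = -1.78*t^2 + 0.94*t + 1.06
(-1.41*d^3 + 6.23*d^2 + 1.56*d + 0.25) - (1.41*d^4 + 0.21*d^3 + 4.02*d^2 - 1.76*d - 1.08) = -1.41*d^4 - 1.62*d^3 + 2.21*d^2 + 3.32*d + 1.33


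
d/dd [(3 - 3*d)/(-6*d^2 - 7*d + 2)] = 3*(-6*d^2 + 12*d + 5)/(36*d^4 + 84*d^3 + 25*d^2 - 28*d + 4)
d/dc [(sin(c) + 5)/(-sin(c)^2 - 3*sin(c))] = (cos(c) + 10/tan(c) + 15*cos(c)/sin(c)^2)/(sin(c) + 3)^2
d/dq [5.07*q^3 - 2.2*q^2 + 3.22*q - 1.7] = 15.21*q^2 - 4.4*q + 3.22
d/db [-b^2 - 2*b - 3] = -2*b - 2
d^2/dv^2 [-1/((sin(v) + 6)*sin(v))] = 2*(2*sin(v) + 9 + 15/sin(v) - 18/sin(v)^2 - 36/sin(v)^3)/(sin(v) + 6)^3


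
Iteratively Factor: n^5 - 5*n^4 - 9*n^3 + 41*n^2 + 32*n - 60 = (n + 2)*(n^4 - 7*n^3 + 5*n^2 + 31*n - 30) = (n + 2)^2*(n^3 - 9*n^2 + 23*n - 15) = (n - 1)*(n + 2)^2*(n^2 - 8*n + 15) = (n - 3)*(n - 1)*(n + 2)^2*(n - 5)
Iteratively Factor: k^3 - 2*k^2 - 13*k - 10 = (k + 2)*(k^2 - 4*k - 5) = (k + 1)*(k + 2)*(k - 5)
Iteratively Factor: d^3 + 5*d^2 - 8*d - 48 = (d + 4)*(d^2 + d - 12) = (d - 3)*(d + 4)*(d + 4)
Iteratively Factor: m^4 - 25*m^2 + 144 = (m + 4)*(m^3 - 4*m^2 - 9*m + 36) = (m - 4)*(m + 4)*(m^2 - 9) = (m - 4)*(m - 3)*(m + 4)*(m + 3)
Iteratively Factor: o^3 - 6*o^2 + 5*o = (o - 5)*(o^2 - o) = (o - 5)*(o - 1)*(o)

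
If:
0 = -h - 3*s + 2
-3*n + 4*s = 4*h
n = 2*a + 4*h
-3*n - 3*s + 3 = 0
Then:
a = -6/19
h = 5/19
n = 8/19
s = 11/19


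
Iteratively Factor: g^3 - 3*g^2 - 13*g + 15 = (g - 5)*(g^2 + 2*g - 3) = (g - 5)*(g + 3)*(g - 1)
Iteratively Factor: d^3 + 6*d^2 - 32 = (d - 2)*(d^2 + 8*d + 16) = (d - 2)*(d + 4)*(d + 4)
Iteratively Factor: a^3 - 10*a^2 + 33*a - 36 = (a - 4)*(a^2 - 6*a + 9) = (a - 4)*(a - 3)*(a - 3)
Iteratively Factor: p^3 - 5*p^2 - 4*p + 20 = (p - 5)*(p^2 - 4) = (p - 5)*(p - 2)*(p + 2)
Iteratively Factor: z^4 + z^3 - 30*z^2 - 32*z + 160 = (z - 5)*(z^3 + 6*z^2 - 32) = (z - 5)*(z + 4)*(z^2 + 2*z - 8) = (z - 5)*(z + 4)^2*(z - 2)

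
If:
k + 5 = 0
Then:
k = -5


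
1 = 1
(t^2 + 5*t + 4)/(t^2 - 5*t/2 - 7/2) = 2*(t + 4)/(2*t - 7)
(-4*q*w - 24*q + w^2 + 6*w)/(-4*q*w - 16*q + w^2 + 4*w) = (w + 6)/(w + 4)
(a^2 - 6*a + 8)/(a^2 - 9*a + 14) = (a - 4)/(a - 7)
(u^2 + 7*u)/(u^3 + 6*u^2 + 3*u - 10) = u*(u + 7)/(u^3 + 6*u^2 + 3*u - 10)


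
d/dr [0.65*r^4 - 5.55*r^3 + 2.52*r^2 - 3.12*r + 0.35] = 2.6*r^3 - 16.65*r^2 + 5.04*r - 3.12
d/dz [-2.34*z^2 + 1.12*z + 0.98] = 1.12 - 4.68*z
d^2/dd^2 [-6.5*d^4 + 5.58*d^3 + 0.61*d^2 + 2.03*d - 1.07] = -78.0*d^2 + 33.48*d + 1.22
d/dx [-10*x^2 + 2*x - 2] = 2 - 20*x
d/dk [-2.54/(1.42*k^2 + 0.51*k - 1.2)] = (7.2136*k + 1.2954)/(1.42*k^2 + 0.51*k - 1.2)^2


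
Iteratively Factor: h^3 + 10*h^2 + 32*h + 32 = (h + 4)*(h^2 + 6*h + 8) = (h + 4)^2*(h + 2)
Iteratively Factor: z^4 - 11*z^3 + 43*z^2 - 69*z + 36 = (z - 3)*(z^3 - 8*z^2 + 19*z - 12) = (z - 3)^2*(z^2 - 5*z + 4) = (z - 4)*(z - 3)^2*(z - 1)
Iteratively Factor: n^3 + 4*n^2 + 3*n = (n + 1)*(n^2 + 3*n) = n*(n + 1)*(n + 3)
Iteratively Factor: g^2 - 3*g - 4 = (g - 4)*(g + 1)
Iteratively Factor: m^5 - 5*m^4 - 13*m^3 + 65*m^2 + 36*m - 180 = (m - 2)*(m^4 - 3*m^3 - 19*m^2 + 27*m + 90) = (m - 2)*(m + 3)*(m^3 - 6*m^2 - m + 30) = (m - 2)*(m + 2)*(m + 3)*(m^2 - 8*m + 15) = (m - 5)*(m - 2)*(m + 2)*(m + 3)*(m - 3)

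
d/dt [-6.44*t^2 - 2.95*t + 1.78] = -12.88*t - 2.95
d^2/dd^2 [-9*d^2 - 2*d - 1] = -18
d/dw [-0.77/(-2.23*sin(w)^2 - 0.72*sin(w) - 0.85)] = -(3.4342*sin(w) + 0.5544)*cos(w)/(2.23*sin(w)^2 + 0.72*sin(w) + 0.85)^2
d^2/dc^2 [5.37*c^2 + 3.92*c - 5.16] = 10.7400000000000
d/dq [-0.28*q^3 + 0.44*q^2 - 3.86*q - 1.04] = -0.84*q^2 + 0.88*q - 3.86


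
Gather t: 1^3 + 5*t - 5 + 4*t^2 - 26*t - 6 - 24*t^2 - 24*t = -20*t^2 - 45*t - 10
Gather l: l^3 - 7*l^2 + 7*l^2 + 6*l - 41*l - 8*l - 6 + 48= l^3 - 43*l + 42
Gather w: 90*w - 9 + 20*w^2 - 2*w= 20*w^2 + 88*w - 9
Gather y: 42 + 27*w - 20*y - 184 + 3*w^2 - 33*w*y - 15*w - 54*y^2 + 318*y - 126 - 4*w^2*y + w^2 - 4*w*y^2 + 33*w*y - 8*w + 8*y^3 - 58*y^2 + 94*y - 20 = 4*w^2 + 4*w + 8*y^3 + y^2*(-4*w - 112) + y*(392 - 4*w^2) - 288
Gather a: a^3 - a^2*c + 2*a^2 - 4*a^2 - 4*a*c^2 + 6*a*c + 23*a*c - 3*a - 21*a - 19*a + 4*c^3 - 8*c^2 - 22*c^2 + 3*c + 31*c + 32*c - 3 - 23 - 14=a^3 + a^2*(-c - 2) + a*(-4*c^2 + 29*c - 43) + 4*c^3 - 30*c^2 + 66*c - 40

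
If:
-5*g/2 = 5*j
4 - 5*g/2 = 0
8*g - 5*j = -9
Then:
No Solution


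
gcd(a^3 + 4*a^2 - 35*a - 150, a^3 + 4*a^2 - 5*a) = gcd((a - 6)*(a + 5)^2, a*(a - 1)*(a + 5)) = a + 5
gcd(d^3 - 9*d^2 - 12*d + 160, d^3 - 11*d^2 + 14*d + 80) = d^2 - 13*d + 40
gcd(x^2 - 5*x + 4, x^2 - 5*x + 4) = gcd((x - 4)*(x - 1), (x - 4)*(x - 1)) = x^2 - 5*x + 4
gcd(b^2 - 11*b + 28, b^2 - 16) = b - 4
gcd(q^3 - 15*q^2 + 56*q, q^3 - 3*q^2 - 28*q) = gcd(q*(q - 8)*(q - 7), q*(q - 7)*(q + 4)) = q^2 - 7*q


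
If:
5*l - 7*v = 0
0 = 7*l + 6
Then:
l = -6/7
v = -30/49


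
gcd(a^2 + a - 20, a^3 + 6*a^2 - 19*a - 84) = a - 4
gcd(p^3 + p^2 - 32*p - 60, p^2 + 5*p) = p + 5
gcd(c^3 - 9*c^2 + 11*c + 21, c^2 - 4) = 1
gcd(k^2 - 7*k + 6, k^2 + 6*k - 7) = k - 1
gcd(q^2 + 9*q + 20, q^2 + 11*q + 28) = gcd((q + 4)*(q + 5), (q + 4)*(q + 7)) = q + 4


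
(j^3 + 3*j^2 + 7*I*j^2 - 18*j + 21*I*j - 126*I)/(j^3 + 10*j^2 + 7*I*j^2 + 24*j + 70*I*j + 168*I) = (j - 3)/(j + 4)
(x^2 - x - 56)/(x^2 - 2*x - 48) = (x + 7)/(x + 6)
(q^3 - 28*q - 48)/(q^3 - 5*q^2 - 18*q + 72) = (q + 2)/(q - 3)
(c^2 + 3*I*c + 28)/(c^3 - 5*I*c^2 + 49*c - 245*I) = (c - 4*I)/(c^2 - 12*I*c - 35)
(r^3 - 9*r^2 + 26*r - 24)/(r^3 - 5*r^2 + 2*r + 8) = (r - 3)/(r + 1)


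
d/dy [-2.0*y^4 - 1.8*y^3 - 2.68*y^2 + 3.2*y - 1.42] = -8.0*y^3 - 5.4*y^2 - 5.36*y + 3.2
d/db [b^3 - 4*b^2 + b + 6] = 3*b^2 - 8*b + 1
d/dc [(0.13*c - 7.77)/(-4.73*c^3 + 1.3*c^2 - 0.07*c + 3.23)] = (1.2298*c^3 - 110.4253*c^2 + 20.202*c - 0.124)/(22.3729*c^6 - 12.298*c^5 + 2.3522*c^4 - 30.7378*c^3 + 8.4029*c^2 - 0.4522*c + 10.4329)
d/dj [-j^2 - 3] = -2*j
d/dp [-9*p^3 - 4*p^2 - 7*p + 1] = -27*p^2 - 8*p - 7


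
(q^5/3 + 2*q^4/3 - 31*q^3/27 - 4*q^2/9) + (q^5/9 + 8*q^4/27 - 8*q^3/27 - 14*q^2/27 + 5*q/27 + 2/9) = 4*q^5/9 + 26*q^4/27 - 13*q^3/9 - 26*q^2/27 + 5*q/27 + 2/9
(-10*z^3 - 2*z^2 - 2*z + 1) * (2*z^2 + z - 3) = -20*z^5 - 14*z^4 + 24*z^3 + 6*z^2 + 7*z - 3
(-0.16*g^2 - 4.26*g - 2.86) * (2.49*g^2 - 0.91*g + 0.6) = -0.3984*g^4 - 10.4618*g^3 - 3.3408*g^2 + 0.0466000000000002*g - 1.716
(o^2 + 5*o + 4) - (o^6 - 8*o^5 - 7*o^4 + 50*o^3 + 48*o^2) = -o^6 + 8*o^5 + 7*o^4 - 50*o^3 - 47*o^2 + 5*o + 4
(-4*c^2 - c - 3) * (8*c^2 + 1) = -32*c^4 - 8*c^3 - 28*c^2 - c - 3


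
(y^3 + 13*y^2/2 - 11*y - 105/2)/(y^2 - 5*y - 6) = (-2*y^3 - 13*y^2 + 22*y + 105)/(2*(-y^2 + 5*y + 6))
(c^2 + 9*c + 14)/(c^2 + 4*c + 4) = (c + 7)/(c + 2)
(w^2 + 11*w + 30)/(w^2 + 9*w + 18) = (w + 5)/(w + 3)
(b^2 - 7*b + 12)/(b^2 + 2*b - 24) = (b - 3)/(b + 6)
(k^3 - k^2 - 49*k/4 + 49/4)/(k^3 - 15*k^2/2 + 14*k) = (2*k^2 + 5*k - 7)/(2*k*(k - 4))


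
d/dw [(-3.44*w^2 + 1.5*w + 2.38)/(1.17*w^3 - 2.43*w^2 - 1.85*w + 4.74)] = (4.0248*w^4 - 3.51*w^3 + 1.6552*w^2 - 21.0444*w + 11.513)/(1.3689*w^6 - 5.6862*w^5 + 1.5759*w^4 + 20.0826*w^3 - 19.6139*w^2 - 17.538*w + 22.4676)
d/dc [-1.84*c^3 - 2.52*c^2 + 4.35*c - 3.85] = -5.52*c^2 - 5.04*c + 4.35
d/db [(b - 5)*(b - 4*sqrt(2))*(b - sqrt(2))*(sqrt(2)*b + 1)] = 4*sqrt(2)*b^3 - 27*b^2 - 15*sqrt(2)*b^2 + 6*sqrt(2)*b + 90*b - 15*sqrt(2) + 8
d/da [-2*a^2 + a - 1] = 1 - 4*a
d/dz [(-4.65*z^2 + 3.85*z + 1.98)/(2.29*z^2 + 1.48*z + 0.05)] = (-15.6985*z^2 - 9.5334*z - 2.7379)/(5.2441*z^4 + 6.7784*z^3 + 2.4194*z^2 + 0.148*z + 0.0025)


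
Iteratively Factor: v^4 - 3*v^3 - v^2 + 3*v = (v - 1)*(v^3 - 2*v^2 - 3*v) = v*(v - 1)*(v^2 - 2*v - 3) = v*(v - 3)*(v - 1)*(v + 1)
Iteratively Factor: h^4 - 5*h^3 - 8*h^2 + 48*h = (h - 4)*(h^3 - h^2 - 12*h) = (h - 4)*(h + 3)*(h^2 - 4*h) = (h - 4)^2*(h + 3)*(h)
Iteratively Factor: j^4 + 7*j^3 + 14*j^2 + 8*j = (j + 1)*(j^3 + 6*j^2 + 8*j) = (j + 1)*(j + 2)*(j^2 + 4*j) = j*(j + 1)*(j + 2)*(j + 4)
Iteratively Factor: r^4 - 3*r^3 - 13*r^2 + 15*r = (r + 3)*(r^3 - 6*r^2 + 5*r) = (r - 1)*(r + 3)*(r^2 - 5*r) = r*(r - 1)*(r + 3)*(r - 5)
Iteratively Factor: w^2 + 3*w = (w)*(w + 3)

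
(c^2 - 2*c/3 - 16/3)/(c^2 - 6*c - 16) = (c - 8/3)/(c - 8)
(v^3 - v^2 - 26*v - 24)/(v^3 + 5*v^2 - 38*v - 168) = (v + 1)/(v + 7)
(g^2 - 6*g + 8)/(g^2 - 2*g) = (g - 4)/g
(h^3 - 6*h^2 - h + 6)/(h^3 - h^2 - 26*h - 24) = (h - 1)/(h + 4)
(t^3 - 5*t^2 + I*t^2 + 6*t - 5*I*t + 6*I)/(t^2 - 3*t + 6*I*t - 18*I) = (t^2 + t*(-2 + I) - 2*I)/(t + 6*I)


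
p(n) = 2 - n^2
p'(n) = -2*n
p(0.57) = 1.68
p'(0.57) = -1.14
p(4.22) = -15.81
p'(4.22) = -8.44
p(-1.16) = 0.65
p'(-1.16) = 2.32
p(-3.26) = -8.63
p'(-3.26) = 6.52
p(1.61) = -0.59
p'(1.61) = -3.22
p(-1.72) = -0.96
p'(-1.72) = 3.44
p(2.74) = -5.51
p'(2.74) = -5.48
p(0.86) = 1.26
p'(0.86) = -1.72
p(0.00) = 2.00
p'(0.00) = 0.00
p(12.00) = -142.00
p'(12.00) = -24.00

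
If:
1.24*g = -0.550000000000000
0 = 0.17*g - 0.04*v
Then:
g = -0.44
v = -1.89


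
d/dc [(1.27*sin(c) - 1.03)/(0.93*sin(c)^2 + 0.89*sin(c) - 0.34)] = (-1.1811*sin(c)^2 + 1.9158*sin(c) + 0.4849)*cos(c)/(0.8649*sin(c)^4 + 1.6554*sin(c)^3 + 0.1597*sin(c)^2 - 0.6052*sin(c) + 0.1156)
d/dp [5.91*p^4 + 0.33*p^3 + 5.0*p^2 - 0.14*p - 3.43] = 23.64*p^3 + 0.99*p^2 + 10.0*p - 0.14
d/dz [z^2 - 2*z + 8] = 2*z - 2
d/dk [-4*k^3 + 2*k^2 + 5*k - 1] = -12*k^2 + 4*k + 5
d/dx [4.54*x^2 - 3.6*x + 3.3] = 9.08*x - 3.6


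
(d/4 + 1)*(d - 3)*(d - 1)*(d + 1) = d^4/4 + d^3/4 - 13*d^2/4 - d/4 + 3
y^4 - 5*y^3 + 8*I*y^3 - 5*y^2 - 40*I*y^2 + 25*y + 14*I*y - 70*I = (y - 5)*(y - I)*(y + 2*I)*(y + 7*I)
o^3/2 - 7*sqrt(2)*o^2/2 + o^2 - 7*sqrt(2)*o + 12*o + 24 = (o/2 + 1)*(o - 4*sqrt(2))*(o - 3*sqrt(2))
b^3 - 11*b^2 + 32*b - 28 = (b - 7)*(b - 2)^2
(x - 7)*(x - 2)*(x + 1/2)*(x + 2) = x^4 - 13*x^3/2 - 15*x^2/2 + 26*x + 14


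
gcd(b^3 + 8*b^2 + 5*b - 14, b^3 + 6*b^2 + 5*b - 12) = b - 1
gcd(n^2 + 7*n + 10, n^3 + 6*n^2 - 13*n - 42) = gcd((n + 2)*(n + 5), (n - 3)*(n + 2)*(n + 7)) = n + 2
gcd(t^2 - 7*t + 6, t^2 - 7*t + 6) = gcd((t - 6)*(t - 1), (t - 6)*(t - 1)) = t^2 - 7*t + 6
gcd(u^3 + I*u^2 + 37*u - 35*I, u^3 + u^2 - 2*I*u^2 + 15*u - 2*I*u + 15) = u - 5*I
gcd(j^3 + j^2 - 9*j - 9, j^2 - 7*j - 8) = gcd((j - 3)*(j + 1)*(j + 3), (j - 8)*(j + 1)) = j + 1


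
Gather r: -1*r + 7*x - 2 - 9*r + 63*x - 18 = -10*r + 70*x - 20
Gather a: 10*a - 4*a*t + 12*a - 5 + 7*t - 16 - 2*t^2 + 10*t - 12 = a*(22 - 4*t) - 2*t^2 + 17*t - 33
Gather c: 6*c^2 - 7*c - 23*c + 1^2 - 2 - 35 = 6*c^2 - 30*c - 36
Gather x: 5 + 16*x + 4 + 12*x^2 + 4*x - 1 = 12*x^2 + 20*x + 8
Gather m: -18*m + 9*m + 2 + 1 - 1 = 2 - 9*m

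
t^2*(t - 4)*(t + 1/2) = t^4 - 7*t^3/2 - 2*t^2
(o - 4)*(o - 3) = o^2 - 7*o + 12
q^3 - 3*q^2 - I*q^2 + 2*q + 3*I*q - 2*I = (q - 2)*(q - 1)*(q - I)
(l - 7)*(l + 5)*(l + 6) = l^3 + 4*l^2 - 47*l - 210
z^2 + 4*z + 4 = (z + 2)^2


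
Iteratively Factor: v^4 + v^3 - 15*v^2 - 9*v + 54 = (v + 3)*(v^3 - 2*v^2 - 9*v + 18) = (v + 3)^2*(v^2 - 5*v + 6) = (v - 3)*(v + 3)^2*(v - 2)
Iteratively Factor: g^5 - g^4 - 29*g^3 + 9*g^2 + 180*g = (g + 3)*(g^4 - 4*g^3 - 17*g^2 + 60*g) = (g - 3)*(g + 3)*(g^3 - g^2 - 20*g) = (g - 3)*(g + 3)*(g + 4)*(g^2 - 5*g) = g*(g - 3)*(g + 3)*(g + 4)*(g - 5)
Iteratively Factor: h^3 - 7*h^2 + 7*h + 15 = (h - 5)*(h^2 - 2*h - 3) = (h - 5)*(h - 3)*(h + 1)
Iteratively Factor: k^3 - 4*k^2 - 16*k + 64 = (k + 4)*(k^2 - 8*k + 16) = (k - 4)*(k + 4)*(k - 4)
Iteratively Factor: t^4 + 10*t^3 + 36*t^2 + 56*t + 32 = (t + 2)*(t^3 + 8*t^2 + 20*t + 16) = (t + 2)^2*(t^2 + 6*t + 8) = (t + 2)^3*(t + 4)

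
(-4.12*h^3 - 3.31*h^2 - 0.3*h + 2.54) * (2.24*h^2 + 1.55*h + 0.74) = -9.2288*h^5 - 13.8004*h^4 - 8.8513*h^3 + 2.7752*h^2 + 3.715*h + 1.8796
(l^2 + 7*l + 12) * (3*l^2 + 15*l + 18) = 3*l^4 + 36*l^3 + 159*l^2 + 306*l + 216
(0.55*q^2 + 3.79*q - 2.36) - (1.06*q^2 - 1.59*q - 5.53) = -0.51*q^2 + 5.38*q + 3.17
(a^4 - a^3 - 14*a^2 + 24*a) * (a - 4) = a^5 - 5*a^4 - 10*a^3 + 80*a^2 - 96*a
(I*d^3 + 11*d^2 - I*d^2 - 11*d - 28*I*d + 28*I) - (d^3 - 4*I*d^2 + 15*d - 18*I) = -d^3 + I*d^3 + 11*d^2 + 3*I*d^2 - 26*d - 28*I*d + 46*I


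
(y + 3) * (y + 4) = y^2 + 7*y + 12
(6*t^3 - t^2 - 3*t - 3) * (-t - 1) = -6*t^4 - 5*t^3 + 4*t^2 + 6*t + 3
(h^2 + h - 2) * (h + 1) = h^3 + 2*h^2 - h - 2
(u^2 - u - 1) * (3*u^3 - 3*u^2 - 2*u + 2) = 3*u^5 - 6*u^4 - 2*u^3 + 7*u^2 - 2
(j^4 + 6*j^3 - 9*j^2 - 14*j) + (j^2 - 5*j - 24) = j^4 + 6*j^3 - 8*j^2 - 19*j - 24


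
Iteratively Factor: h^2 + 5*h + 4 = (h + 1)*(h + 4)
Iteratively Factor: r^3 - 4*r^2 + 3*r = (r - 3)*(r^2 - r) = r*(r - 3)*(r - 1)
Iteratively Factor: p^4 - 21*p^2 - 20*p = (p)*(p^3 - 21*p - 20) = p*(p + 4)*(p^2 - 4*p - 5) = p*(p + 1)*(p + 4)*(p - 5)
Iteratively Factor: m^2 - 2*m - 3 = (m - 3)*(m + 1)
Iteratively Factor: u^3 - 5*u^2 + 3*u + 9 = (u - 3)*(u^2 - 2*u - 3) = (u - 3)^2*(u + 1)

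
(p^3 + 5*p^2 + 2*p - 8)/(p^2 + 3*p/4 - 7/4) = 4*(p^2 + 6*p + 8)/(4*p + 7)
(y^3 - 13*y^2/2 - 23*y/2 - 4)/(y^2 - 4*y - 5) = (y^2 - 15*y/2 - 4)/(y - 5)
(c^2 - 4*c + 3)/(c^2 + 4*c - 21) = (c - 1)/(c + 7)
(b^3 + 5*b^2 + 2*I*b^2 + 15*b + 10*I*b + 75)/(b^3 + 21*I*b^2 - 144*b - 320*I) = (b^2 + b*(5 - 3*I) - 15*I)/(b^2 + 16*I*b - 64)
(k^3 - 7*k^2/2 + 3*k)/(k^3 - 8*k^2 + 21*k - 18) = k*(2*k - 3)/(2*(k^2 - 6*k + 9))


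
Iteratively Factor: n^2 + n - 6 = (n - 2)*(n + 3)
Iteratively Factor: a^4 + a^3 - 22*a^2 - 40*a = (a + 4)*(a^3 - 3*a^2 - 10*a) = (a + 2)*(a + 4)*(a^2 - 5*a) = a*(a + 2)*(a + 4)*(a - 5)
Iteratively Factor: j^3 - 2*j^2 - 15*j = (j)*(j^2 - 2*j - 15) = j*(j - 5)*(j + 3)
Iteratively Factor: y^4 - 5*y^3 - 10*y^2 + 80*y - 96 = (y - 3)*(y^3 - 2*y^2 - 16*y + 32) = (y - 3)*(y - 2)*(y^2 - 16) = (y - 4)*(y - 3)*(y - 2)*(y + 4)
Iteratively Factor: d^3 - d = (d + 1)*(d^2 - d) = (d - 1)*(d + 1)*(d)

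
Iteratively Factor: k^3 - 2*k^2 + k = (k - 1)*(k^2 - k) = (k - 1)^2*(k)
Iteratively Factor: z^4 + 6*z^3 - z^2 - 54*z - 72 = (z + 4)*(z^3 + 2*z^2 - 9*z - 18) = (z + 3)*(z + 4)*(z^2 - z - 6) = (z - 3)*(z + 3)*(z + 4)*(z + 2)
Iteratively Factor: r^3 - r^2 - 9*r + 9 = (r - 3)*(r^2 + 2*r - 3) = (r - 3)*(r - 1)*(r + 3)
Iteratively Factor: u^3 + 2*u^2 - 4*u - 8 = (u + 2)*(u^2 - 4) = (u - 2)*(u + 2)*(u + 2)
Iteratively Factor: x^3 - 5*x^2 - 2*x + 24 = (x - 3)*(x^2 - 2*x - 8) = (x - 4)*(x - 3)*(x + 2)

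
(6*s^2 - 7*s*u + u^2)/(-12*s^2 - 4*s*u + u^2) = (-s + u)/(2*s + u)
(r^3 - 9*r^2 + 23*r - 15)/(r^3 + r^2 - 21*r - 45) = (r^2 - 4*r + 3)/(r^2 + 6*r + 9)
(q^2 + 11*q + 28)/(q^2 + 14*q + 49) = (q + 4)/(q + 7)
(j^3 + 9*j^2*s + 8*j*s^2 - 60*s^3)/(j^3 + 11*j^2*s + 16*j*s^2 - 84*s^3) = (j + 5*s)/(j + 7*s)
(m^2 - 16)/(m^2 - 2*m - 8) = (m + 4)/(m + 2)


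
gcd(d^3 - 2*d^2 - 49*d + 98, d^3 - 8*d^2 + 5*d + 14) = d^2 - 9*d + 14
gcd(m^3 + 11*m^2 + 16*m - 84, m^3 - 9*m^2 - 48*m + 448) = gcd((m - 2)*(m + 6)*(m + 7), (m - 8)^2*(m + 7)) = m + 7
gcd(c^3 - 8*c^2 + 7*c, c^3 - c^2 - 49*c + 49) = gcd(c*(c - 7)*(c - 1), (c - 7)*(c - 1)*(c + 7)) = c^2 - 8*c + 7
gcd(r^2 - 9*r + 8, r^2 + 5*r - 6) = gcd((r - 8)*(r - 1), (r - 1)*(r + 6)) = r - 1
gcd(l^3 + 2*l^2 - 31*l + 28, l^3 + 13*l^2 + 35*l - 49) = l^2 + 6*l - 7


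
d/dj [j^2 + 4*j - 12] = 2*j + 4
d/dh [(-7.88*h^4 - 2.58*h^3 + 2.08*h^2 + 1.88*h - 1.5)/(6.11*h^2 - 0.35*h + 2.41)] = (-96.2936*h^5 - 7.4898*h^4 - 74.1572*h^3 - 30.8682*h^2 + 28.3556*h + 4.0058)/(37.3321*h^4 - 4.277*h^3 + 29.5727*h^2 - 1.687*h + 5.8081)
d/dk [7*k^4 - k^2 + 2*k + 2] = 28*k^3 - 2*k + 2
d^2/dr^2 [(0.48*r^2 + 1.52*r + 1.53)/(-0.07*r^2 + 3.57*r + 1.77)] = (3.46944695195361e-18*r^4 - 0.2548*r^3 - 0.401813999999998*r^2 + 1.164114*r - 23.176656)/(0.000343*r^6 - 0.052479*r^5 + 2.65041*r^4 - 42.845355*r^3 - 67.01751*r^2 - 33.553359*r - 5.545233)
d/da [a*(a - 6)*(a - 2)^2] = 4*a^3 - 30*a^2 + 56*a - 24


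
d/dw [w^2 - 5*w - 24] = 2*w - 5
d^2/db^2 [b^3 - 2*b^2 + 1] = 6*b - 4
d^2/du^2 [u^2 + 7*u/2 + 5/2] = 2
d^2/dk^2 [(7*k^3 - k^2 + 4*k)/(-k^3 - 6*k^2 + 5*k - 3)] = 2*(43*k^6 - 117*k^5 + 69*k^4 - 204*k^3 + 333*k^2 + 27*k - 51)/(k^9 + 18*k^8 + 93*k^7 + 45*k^6 - 357*k^5 + 684*k^4 - 638*k^3 + 387*k^2 - 135*k + 27)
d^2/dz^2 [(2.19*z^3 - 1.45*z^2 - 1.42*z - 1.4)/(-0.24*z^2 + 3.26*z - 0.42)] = (1.77635683940025e-15*z^4 - 43.67484*z^3 + 17.598168*z^2 - 9.74887199999999*z + 33.875128)/(0.013824*z^6 - 0.563328*z^5 + 7.724448*z^4 - 36.617624*z^3 + 13.517784*z^2 - 1.725192*z + 0.074088)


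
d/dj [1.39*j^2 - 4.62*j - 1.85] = 2.78*j - 4.62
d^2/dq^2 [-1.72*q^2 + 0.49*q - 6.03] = -3.44000000000000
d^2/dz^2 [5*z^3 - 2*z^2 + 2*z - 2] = 30*z - 4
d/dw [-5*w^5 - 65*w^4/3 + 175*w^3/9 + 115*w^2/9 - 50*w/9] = -25*w^4 - 260*w^3/3 + 175*w^2/3 + 230*w/9 - 50/9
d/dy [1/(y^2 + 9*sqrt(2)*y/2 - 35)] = 2*(-4*y - 9*sqrt(2))/(2*y^2 + 9*sqrt(2)*y - 70)^2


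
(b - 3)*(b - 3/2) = b^2 - 9*b/2 + 9/2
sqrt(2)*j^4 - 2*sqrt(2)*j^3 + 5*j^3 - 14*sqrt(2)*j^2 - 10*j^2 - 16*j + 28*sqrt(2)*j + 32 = (j - 2)*(j - 2*sqrt(2))*(j + 4*sqrt(2))*(sqrt(2)*j + 1)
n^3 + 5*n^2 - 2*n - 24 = (n - 2)*(n + 3)*(n + 4)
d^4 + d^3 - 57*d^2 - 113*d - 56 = (d - 8)*(d + 1)^2*(d + 7)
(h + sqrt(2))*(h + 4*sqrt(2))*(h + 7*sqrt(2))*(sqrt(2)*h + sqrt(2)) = sqrt(2)*h^4 + sqrt(2)*h^3 + 24*h^3 + 24*h^2 + 78*sqrt(2)*h^2 + 78*sqrt(2)*h + 112*h + 112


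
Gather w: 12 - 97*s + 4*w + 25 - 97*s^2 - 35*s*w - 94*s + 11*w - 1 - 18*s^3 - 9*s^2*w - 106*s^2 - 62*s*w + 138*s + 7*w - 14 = -18*s^3 - 203*s^2 - 53*s + w*(-9*s^2 - 97*s + 22) + 22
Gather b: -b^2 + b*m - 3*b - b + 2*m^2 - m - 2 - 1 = -b^2 + b*(m - 4) + 2*m^2 - m - 3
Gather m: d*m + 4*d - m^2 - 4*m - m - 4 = 4*d - m^2 + m*(d - 5) - 4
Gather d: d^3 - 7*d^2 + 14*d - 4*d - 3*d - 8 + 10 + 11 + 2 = d^3 - 7*d^2 + 7*d + 15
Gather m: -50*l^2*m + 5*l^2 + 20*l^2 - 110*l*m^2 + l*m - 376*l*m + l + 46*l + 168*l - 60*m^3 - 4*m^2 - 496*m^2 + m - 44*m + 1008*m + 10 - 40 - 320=25*l^2 + 215*l - 60*m^3 + m^2*(-110*l - 500) + m*(-50*l^2 - 375*l + 965) - 350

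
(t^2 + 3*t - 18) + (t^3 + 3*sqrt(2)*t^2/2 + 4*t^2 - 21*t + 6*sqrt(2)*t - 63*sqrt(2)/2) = t^3 + 3*sqrt(2)*t^2/2 + 5*t^2 - 18*t + 6*sqrt(2)*t - 63*sqrt(2)/2 - 18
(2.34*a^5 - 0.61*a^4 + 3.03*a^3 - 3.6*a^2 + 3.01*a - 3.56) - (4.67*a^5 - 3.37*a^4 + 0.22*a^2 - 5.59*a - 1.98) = -2.33*a^5 + 2.76*a^4 + 3.03*a^3 - 3.82*a^2 + 8.6*a - 1.58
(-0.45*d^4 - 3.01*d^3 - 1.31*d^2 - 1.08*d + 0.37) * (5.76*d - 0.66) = -2.592*d^5 - 17.0406*d^4 - 5.559*d^3 - 5.3562*d^2 + 2.844*d - 0.2442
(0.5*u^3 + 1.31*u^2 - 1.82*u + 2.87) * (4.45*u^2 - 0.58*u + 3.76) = 2.225*u^5 + 5.5395*u^4 - 6.9788*u^3 + 18.7527*u^2 - 8.5078*u + 10.7912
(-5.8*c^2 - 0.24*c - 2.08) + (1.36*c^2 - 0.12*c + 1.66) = -4.44*c^2 - 0.36*c - 0.42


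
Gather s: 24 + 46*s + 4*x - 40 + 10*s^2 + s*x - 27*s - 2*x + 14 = 10*s^2 + s*(x + 19) + 2*x - 2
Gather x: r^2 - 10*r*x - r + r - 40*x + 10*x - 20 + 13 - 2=r^2 + x*(-10*r - 30) - 9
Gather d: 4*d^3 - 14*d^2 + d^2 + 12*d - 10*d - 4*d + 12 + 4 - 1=4*d^3 - 13*d^2 - 2*d + 15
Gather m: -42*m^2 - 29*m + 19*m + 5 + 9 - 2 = -42*m^2 - 10*m + 12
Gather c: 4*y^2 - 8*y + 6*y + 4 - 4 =4*y^2 - 2*y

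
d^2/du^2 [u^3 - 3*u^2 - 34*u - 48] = 6*u - 6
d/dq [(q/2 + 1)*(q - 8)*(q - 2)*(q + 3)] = 2*q^3 - 15*q^2/2 - 28*q + 10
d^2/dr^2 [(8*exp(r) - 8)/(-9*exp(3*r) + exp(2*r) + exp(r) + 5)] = (-2592*exp(6*r) + 6048*exp(5*r) - 1088*exp(4*r) - 4784*exp(3*r) + 3504*exp(2*r) - 112*exp(r) - 240)*exp(r)/(729*exp(9*r) - 243*exp(8*r) - 216*exp(7*r) - 1162*exp(6*r) + 294*exp(5*r) + 252*exp(4*r) + 644*exp(3*r) - 90*exp(2*r) - 75*exp(r) - 125)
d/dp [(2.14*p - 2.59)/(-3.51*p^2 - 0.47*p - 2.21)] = (7.5114*p^2 - 18.1818*p - 5.9467)/(12.3201*p^4 + 3.2994*p^3 + 15.7351*p^2 + 2.0774*p + 4.8841)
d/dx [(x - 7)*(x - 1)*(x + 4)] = 3*x^2 - 8*x - 25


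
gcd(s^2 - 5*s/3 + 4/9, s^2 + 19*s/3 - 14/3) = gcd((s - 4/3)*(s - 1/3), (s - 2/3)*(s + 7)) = 1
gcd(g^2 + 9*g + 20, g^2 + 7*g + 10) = g + 5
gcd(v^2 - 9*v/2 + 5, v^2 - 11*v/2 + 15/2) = v - 5/2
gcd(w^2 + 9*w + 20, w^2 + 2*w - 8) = w + 4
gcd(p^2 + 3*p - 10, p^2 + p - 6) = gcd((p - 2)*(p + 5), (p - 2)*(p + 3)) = p - 2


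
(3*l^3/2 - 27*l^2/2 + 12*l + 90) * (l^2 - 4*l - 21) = 3*l^5/2 - 39*l^4/2 + 69*l^3/2 + 651*l^2/2 - 612*l - 1890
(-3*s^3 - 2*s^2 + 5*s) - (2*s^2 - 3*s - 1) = -3*s^3 - 4*s^2 + 8*s + 1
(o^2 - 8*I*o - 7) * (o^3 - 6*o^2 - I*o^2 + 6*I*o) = o^5 - 6*o^4 - 9*I*o^4 - 15*o^3 + 54*I*o^3 + 90*o^2 + 7*I*o^2 - 42*I*o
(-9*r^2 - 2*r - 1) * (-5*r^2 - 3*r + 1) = 45*r^4 + 37*r^3 + 2*r^2 + r - 1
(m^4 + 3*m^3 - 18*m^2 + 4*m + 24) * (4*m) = 4*m^5 + 12*m^4 - 72*m^3 + 16*m^2 + 96*m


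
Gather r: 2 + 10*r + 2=10*r + 4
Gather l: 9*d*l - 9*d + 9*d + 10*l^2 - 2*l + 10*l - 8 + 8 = 10*l^2 + l*(9*d + 8)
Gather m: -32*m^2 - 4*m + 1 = -32*m^2 - 4*m + 1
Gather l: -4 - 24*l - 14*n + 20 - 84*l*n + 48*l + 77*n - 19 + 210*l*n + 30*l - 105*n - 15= l*(126*n + 54) - 42*n - 18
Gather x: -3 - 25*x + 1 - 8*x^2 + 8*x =-8*x^2 - 17*x - 2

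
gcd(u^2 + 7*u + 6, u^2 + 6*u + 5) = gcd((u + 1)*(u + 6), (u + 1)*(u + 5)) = u + 1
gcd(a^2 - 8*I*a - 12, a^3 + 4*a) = a - 2*I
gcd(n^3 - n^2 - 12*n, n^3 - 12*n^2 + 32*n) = n^2 - 4*n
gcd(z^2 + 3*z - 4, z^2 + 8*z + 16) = z + 4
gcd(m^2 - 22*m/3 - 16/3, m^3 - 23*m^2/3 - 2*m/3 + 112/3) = 1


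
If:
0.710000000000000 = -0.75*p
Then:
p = -0.95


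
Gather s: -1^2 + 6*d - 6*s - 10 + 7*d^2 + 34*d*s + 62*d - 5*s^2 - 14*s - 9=7*d^2 + 68*d - 5*s^2 + s*(34*d - 20) - 20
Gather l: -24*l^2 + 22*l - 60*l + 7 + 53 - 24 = -24*l^2 - 38*l + 36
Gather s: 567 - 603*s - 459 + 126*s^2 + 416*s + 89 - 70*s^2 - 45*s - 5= 56*s^2 - 232*s + 192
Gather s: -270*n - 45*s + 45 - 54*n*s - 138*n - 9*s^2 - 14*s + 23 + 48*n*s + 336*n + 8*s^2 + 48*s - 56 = -72*n - s^2 + s*(-6*n - 11) + 12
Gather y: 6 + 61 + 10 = 77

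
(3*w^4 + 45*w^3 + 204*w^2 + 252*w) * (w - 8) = 3*w^5 + 21*w^4 - 156*w^3 - 1380*w^2 - 2016*w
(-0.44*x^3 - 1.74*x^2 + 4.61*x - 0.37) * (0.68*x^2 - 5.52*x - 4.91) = -0.2992*x^5 + 1.2456*x^4 + 14.9*x^3 - 17.1554*x^2 - 20.5927*x + 1.8167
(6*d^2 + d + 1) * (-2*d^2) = -12*d^4 - 2*d^3 - 2*d^2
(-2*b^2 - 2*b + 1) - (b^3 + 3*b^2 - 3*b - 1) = -b^3 - 5*b^2 + b + 2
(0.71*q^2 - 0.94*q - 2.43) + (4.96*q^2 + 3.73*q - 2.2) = 5.67*q^2 + 2.79*q - 4.63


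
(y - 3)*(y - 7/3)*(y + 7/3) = y^3 - 3*y^2 - 49*y/9 + 49/3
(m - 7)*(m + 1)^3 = m^4 - 4*m^3 - 18*m^2 - 20*m - 7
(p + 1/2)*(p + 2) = p^2 + 5*p/2 + 1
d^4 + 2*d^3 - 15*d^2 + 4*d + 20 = (d - 2)^2*(d + 1)*(d + 5)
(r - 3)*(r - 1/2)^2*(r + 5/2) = r^4 - 3*r^3/2 - 27*r^2/4 + 59*r/8 - 15/8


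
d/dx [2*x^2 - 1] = 4*x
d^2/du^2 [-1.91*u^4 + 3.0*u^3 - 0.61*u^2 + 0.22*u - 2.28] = -22.92*u^2 + 18.0*u - 1.22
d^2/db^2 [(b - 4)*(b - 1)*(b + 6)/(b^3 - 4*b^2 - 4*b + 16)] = 2*(5*b^3 - 6*b^2 + 60*b - 8)/(b^6 - 12*b^4 + 48*b^2 - 64)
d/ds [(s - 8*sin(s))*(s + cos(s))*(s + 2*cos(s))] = -(s - 8*sin(s))*(s + cos(s))*(2*sin(s) - 1) - (s - 8*sin(s))*(s + 2*cos(s))*(sin(s) - 1) - (s + cos(s))*(s + 2*cos(s))*(8*cos(s) - 1)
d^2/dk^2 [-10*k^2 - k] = -20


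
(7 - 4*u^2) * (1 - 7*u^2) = 28*u^4 - 53*u^2 + 7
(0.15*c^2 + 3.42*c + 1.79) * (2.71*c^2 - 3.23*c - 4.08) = 0.4065*c^4 + 8.7837*c^3 - 6.8077*c^2 - 19.7353*c - 7.3032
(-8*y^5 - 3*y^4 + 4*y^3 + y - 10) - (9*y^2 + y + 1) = -8*y^5 - 3*y^4 + 4*y^3 - 9*y^2 - 11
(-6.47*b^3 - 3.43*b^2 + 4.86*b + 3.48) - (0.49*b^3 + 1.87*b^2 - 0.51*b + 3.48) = -6.96*b^3 - 5.3*b^2 + 5.37*b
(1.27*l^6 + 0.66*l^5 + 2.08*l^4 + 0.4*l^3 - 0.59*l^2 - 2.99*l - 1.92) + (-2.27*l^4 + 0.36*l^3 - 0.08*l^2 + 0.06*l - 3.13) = 1.27*l^6 + 0.66*l^5 - 0.19*l^4 + 0.76*l^3 - 0.67*l^2 - 2.93*l - 5.05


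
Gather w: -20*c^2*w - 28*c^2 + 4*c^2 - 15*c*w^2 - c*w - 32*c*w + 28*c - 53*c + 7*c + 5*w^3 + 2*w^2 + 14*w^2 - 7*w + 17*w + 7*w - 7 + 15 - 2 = -24*c^2 - 18*c + 5*w^3 + w^2*(16 - 15*c) + w*(-20*c^2 - 33*c + 17) + 6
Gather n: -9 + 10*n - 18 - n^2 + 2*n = -n^2 + 12*n - 27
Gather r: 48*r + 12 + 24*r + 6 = 72*r + 18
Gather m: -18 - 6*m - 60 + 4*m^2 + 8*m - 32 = 4*m^2 + 2*m - 110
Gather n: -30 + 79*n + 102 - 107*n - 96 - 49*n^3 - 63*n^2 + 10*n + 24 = -49*n^3 - 63*n^2 - 18*n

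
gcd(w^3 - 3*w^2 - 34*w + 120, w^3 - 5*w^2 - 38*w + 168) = w^2 + 2*w - 24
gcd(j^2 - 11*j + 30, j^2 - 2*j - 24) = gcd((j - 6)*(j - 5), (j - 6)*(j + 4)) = j - 6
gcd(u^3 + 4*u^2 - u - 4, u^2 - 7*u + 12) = 1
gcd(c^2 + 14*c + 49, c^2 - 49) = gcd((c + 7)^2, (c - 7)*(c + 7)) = c + 7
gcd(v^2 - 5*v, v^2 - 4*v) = v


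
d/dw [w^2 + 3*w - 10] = 2*w + 3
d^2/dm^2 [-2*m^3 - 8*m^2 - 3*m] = -12*m - 16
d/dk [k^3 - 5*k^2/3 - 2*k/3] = 3*k^2 - 10*k/3 - 2/3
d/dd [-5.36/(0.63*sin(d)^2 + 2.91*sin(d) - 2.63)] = (6.7536*sin(d) + 15.5976)*cos(d)/(0.63*sin(d)^2 + 2.91*sin(d) - 2.63)^2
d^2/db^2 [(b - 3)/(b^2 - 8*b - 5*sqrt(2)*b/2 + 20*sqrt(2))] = 4*((b - 3)*(-4*b + 5*sqrt(2) + 16)^2 + (-6*b + 5*sqrt(2) + 22)*(2*b^2 - 16*b - 5*sqrt(2)*b + 40*sqrt(2)))/(2*b^2 - 16*b - 5*sqrt(2)*b + 40*sqrt(2))^3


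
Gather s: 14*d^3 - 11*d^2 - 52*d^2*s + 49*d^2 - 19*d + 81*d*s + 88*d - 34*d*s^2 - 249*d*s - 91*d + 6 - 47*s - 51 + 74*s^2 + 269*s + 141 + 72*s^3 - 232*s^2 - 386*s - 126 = 14*d^3 + 38*d^2 - 22*d + 72*s^3 + s^2*(-34*d - 158) + s*(-52*d^2 - 168*d - 164) - 30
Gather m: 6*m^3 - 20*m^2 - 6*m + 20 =6*m^3 - 20*m^2 - 6*m + 20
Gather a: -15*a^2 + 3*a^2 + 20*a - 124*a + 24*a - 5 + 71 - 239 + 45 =-12*a^2 - 80*a - 128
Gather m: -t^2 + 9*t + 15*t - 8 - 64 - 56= -t^2 + 24*t - 128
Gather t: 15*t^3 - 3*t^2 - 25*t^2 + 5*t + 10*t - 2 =15*t^3 - 28*t^2 + 15*t - 2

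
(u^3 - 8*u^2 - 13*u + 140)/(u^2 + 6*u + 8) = (u^2 - 12*u + 35)/(u + 2)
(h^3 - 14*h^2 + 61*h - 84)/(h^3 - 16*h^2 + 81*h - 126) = (h - 4)/(h - 6)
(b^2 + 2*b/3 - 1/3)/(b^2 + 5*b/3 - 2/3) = (b + 1)/(b + 2)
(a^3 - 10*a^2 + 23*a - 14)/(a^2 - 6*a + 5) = (a^2 - 9*a + 14)/(a - 5)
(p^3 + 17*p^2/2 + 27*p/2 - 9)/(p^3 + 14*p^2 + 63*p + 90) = (p - 1/2)/(p + 5)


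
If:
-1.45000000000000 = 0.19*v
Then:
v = -7.63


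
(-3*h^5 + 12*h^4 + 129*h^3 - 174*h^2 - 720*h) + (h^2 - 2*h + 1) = -3*h^5 + 12*h^4 + 129*h^3 - 173*h^2 - 722*h + 1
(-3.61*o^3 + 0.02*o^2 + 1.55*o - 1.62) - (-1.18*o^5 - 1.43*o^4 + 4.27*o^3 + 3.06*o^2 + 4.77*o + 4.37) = 1.18*o^5 + 1.43*o^4 - 7.88*o^3 - 3.04*o^2 - 3.22*o - 5.99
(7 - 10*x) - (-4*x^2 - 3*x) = 4*x^2 - 7*x + 7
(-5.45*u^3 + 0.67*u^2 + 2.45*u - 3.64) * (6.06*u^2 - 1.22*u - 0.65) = -33.027*u^5 + 10.7092*u^4 + 17.5721*u^3 - 25.4829*u^2 + 2.8483*u + 2.366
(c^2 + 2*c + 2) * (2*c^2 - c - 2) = 2*c^4 + 3*c^3 - 6*c - 4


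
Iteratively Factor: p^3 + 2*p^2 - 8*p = (p + 4)*(p^2 - 2*p) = (p - 2)*(p + 4)*(p)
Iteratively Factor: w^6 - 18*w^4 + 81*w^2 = (w + 3)*(w^5 - 3*w^4 - 9*w^3 + 27*w^2) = (w + 3)^2*(w^4 - 6*w^3 + 9*w^2) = w*(w + 3)^2*(w^3 - 6*w^2 + 9*w) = w^2*(w + 3)^2*(w^2 - 6*w + 9) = w^2*(w - 3)*(w + 3)^2*(w - 3)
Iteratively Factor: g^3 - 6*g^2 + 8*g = (g)*(g^2 - 6*g + 8) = g*(g - 2)*(g - 4)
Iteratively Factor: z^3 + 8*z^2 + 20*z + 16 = (z + 4)*(z^2 + 4*z + 4) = (z + 2)*(z + 4)*(z + 2)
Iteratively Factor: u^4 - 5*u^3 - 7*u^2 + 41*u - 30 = (u - 1)*(u^3 - 4*u^2 - 11*u + 30) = (u - 5)*(u - 1)*(u^2 + u - 6) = (u - 5)*(u - 2)*(u - 1)*(u + 3)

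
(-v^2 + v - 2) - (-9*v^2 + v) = 8*v^2 - 2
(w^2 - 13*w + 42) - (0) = w^2 - 13*w + 42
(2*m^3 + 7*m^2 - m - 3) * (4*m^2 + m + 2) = 8*m^5 + 30*m^4 + 7*m^3 + m^2 - 5*m - 6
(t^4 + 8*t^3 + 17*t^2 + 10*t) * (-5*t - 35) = -5*t^5 - 75*t^4 - 365*t^3 - 645*t^2 - 350*t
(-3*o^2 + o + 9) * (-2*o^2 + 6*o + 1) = 6*o^4 - 20*o^3 - 15*o^2 + 55*o + 9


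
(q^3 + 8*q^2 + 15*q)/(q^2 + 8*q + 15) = q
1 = 1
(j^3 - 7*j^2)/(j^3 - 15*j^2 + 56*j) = j/(j - 8)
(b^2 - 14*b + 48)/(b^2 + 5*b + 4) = (b^2 - 14*b + 48)/(b^2 + 5*b + 4)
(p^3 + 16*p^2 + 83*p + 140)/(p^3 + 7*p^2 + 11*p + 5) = (p^2 + 11*p + 28)/(p^2 + 2*p + 1)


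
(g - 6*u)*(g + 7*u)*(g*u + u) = g^3*u + g^2*u^2 + g^2*u - 42*g*u^3 + g*u^2 - 42*u^3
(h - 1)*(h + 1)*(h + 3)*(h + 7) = h^4 + 10*h^3 + 20*h^2 - 10*h - 21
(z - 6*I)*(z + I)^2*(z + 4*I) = z^4 + 27*z^2 + 50*I*z - 24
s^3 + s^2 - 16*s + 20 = (s - 2)^2*(s + 5)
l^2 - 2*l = l*(l - 2)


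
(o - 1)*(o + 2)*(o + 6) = o^3 + 7*o^2 + 4*o - 12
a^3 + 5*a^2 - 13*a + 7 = (a - 1)^2*(a + 7)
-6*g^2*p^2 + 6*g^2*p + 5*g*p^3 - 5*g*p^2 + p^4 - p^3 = p*(-g + p)*(6*g + p)*(p - 1)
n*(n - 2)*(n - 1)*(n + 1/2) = n^4 - 5*n^3/2 + n^2/2 + n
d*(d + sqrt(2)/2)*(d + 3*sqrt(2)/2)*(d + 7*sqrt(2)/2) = d^4 + 11*sqrt(2)*d^3/2 + 31*d^2/2 + 21*sqrt(2)*d/4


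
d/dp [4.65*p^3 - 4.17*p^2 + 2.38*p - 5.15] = 13.95*p^2 - 8.34*p + 2.38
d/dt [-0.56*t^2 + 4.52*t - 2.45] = 4.52 - 1.12*t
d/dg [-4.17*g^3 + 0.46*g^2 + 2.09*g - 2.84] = -12.51*g^2 + 0.92*g + 2.09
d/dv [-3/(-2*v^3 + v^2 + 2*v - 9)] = 6*(-3*v^2 + v + 1)/(2*v^3 - v^2 - 2*v + 9)^2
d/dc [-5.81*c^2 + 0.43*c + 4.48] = 0.43 - 11.62*c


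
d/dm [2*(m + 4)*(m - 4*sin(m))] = 2*m - 2*(m + 4)*(4*cos(m) - 1) - 8*sin(m)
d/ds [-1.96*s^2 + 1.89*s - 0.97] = 1.89 - 3.92*s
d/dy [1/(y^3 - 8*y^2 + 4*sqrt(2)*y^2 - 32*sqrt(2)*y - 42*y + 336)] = (-3*y^2 - 8*sqrt(2)*y + 16*y + 42 + 32*sqrt(2))/(y^3 - 8*y^2 + 4*sqrt(2)*y^2 - 32*sqrt(2)*y - 42*y + 336)^2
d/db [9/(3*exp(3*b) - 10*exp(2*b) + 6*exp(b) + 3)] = (-81*exp(2*b) + 180*exp(b) - 54)*exp(b)/(3*exp(3*b) - 10*exp(2*b) + 6*exp(b) + 3)^2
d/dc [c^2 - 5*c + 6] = 2*c - 5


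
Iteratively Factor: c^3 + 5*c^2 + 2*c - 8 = (c + 2)*(c^2 + 3*c - 4) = (c - 1)*(c + 2)*(c + 4)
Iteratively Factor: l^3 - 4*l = (l)*(l^2 - 4) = l*(l - 2)*(l + 2)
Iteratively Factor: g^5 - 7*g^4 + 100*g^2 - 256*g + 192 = (g + 4)*(g^4 - 11*g^3 + 44*g^2 - 76*g + 48) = (g - 3)*(g + 4)*(g^3 - 8*g^2 + 20*g - 16) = (g - 3)*(g - 2)*(g + 4)*(g^2 - 6*g + 8) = (g - 4)*(g - 3)*(g - 2)*(g + 4)*(g - 2)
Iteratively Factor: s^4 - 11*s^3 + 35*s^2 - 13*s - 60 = (s - 4)*(s^3 - 7*s^2 + 7*s + 15) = (s - 5)*(s - 4)*(s^2 - 2*s - 3) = (s - 5)*(s - 4)*(s - 3)*(s + 1)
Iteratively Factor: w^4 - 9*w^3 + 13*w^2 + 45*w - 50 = (w - 5)*(w^3 - 4*w^2 - 7*w + 10) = (w - 5)^2*(w^2 + w - 2) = (w - 5)^2*(w + 2)*(w - 1)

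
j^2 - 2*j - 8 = (j - 4)*(j + 2)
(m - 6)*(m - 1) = m^2 - 7*m + 6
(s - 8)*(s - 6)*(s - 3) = s^3 - 17*s^2 + 90*s - 144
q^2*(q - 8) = q^3 - 8*q^2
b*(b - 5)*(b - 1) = b^3 - 6*b^2 + 5*b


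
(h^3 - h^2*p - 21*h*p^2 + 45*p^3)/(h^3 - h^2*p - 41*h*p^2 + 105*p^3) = (-h^2 - 2*h*p + 15*p^2)/(-h^2 - 2*h*p + 35*p^2)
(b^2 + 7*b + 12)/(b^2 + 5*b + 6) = (b + 4)/(b + 2)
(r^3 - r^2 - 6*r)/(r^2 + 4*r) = (r^2 - r - 6)/(r + 4)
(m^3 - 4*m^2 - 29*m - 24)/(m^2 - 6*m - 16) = (m^2 + 4*m + 3)/(m + 2)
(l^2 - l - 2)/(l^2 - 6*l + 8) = (l + 1)/(l - 4)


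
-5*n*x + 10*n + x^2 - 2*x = (-5*n + x)*(x - 2)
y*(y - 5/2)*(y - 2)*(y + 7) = y^4 + 5*y^3/2 - 53*y^2/2 + 35*y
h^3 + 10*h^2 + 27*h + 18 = (h + 1)*(h + 3)*(h + 6)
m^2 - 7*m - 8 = (m - 8)*(m + 1)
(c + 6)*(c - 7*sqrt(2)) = c^2 - 7*sqrt(2)*c + 6*c - 42*sqrt(2)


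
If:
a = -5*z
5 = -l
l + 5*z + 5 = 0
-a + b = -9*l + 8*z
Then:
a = 0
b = 45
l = -5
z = 0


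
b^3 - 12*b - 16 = (b - 4)*(b + 2)^2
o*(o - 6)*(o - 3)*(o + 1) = o^4 - 8*o^3 + 9*o^2 + 18*o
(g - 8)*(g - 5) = g^2 - 13*g + 40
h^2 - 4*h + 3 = (h - 3)*(h - 1)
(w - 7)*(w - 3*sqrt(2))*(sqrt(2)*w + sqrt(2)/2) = sqrt(2)*w^3 - 13*sqrt(2)*w^2/2 - 6*w^2 - 7*sqrt(2)*w/2 + 39*w + 21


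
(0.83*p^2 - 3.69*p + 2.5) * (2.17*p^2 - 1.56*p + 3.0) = 1.8011*p^4 - 9.3021*p^3 + 13.6714*p^2 - 14.97*p + 7.5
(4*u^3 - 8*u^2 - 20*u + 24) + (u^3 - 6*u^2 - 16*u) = 5*u^3 - 14*u^2 - 36*u + 24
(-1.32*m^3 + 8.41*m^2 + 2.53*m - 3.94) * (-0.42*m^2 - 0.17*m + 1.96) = 0.5544*m^5 - 3.3078*m^4 - 5.0795*m^3 + 17.7083*m^2 + 5.6286*m - 7.7224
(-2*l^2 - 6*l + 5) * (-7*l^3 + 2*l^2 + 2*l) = 14*l^5 + 38*l^4 - 51*l^3 - 2*l^2 + 10*l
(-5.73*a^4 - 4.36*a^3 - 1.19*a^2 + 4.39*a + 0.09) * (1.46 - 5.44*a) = 31.1712*a^5 + 15.3526*a^4 + 0.108*a^3 - 25.619*a^2 + 5.9198*a + 0.1314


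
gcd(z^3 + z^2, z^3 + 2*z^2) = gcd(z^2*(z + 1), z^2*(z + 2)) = z^2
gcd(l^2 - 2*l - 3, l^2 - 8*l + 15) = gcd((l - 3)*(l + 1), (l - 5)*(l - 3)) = l - 3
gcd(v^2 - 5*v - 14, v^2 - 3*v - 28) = v - 7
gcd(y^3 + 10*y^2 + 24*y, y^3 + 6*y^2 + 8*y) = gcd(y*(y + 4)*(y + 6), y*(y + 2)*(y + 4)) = y^2 + 4*y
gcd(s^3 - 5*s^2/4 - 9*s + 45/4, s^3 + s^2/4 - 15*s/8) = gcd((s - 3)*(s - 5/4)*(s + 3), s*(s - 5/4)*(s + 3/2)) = s - 5/4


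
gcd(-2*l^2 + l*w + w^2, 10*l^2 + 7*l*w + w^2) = 2*l + w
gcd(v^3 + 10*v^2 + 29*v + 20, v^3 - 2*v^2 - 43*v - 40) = v^2 + 6*v + 5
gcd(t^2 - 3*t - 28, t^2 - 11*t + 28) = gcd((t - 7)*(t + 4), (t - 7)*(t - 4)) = t - 7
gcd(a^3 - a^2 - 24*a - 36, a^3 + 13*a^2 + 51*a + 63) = a + 3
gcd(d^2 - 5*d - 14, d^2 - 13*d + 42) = d - 7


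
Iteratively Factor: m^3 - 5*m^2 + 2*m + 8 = (m + 1)*(m^2 - 6*m + 8) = (m - 4)*(m + 1)*(m - 2)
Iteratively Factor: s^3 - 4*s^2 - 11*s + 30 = (s + 3)*(s^2 - 7*s + 10) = (s - 2)*(s + 3)*(s - 5)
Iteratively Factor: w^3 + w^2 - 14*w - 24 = (w + 2)*(w^2 - w - 12) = (w - 4)*(w + 2)*(w + 3)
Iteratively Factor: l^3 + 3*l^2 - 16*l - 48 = (l - 4)*(l^2 + 7*l + 12) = (l - 4)*(l + 4)*(l + 3)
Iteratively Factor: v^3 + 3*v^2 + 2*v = (v + 2)*(v^2 + v) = v*(v + 2)*(v + 1)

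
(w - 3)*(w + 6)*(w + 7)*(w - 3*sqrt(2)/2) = w^4 - 3*sqrt(2)*w^3/2 + 10*w^3 - 15*sqrt(2)*w^2 + 3*w^2 - 126*w - 9*sqrt(2)*w/2 + 189*sqrt(2)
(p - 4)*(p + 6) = p^2 + 2*p - 24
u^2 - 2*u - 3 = (u - 3)*(u + 1)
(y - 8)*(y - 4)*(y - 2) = y^3 - 14*y^2 + 56*y - 64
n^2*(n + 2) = n^3 + 2*n^2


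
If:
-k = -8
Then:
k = 8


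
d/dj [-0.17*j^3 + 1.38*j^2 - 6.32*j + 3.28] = -0.51*j^2 + 2.76*j - 6.32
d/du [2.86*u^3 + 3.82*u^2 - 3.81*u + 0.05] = 8.58*u^2 + 7.64*u - 3.81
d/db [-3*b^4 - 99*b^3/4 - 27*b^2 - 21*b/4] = -12*b^3 - 297*b^2/4 - 54*b - 21/4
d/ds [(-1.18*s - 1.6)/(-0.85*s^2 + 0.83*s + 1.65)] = (1.003*s^2 - 0.9794*s - (1.18*s + 1.6)*(1.7*s - 0.83) - 1.947)/(-0.85*s^2 + 0.83*s + 1.65)^2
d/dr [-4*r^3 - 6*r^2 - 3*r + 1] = -12*r^2 - 12*r - 3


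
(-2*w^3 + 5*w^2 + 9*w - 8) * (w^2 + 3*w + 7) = -2*w^5 - w^4 + 10*w^3 + 54*w^2 + 39*w - 56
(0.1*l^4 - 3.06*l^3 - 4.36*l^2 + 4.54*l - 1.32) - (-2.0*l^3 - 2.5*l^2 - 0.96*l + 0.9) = 0.1*l^4 - 1.06*l^3 - 1.86*l^2 + 5.5*l - 2.22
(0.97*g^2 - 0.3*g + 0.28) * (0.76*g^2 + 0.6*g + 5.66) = 0.7372*g^4 + 0.354*g^3 + 5.523*g^2 - 1.53*g + 1.5848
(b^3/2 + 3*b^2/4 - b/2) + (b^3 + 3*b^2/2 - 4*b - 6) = 3*b^3/2 + 9*b^2/4 - 9*b/2 - 6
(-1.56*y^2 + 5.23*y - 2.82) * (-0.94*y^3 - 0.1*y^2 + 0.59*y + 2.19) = 1.4664*y^5 - 4.7602*y^4 + 1.2074*y^3 - 0.0486999999999997*y^2 + 9.7899*y - 6.1758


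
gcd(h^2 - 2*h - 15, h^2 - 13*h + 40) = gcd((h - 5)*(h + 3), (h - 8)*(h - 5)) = h - 5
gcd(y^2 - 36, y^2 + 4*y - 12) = y + 6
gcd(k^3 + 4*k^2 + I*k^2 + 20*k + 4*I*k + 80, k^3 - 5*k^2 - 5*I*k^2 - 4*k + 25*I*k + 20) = k - 4*I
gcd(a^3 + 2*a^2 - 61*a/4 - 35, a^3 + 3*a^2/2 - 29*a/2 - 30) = a^2 - 3*a/2 - 10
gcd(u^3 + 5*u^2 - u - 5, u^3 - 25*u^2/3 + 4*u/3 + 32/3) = u + 1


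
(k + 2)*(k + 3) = k^2 + 5*k + 6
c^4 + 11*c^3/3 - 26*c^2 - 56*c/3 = c*(c - 4)*(c + 2/3)*(c + 7)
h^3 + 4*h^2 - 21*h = h*(h - 3)*(h + 7)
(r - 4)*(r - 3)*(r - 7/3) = r^3 - 28*r^2/3 + 85*r/3 - 28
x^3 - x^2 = x^2*(x - 1)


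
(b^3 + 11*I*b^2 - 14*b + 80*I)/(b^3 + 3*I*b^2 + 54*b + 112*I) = (b^2 + 3*I*b + 10)/(b^2 - 5*I*b + 14)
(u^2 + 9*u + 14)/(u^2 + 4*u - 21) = (u + 2)/(u - 3)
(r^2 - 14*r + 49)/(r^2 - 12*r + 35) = (r - 7)/(r - 5)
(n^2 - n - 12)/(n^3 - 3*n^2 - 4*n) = (n + 3)/(n*(n + 1))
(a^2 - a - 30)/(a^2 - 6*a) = (a + 5)/a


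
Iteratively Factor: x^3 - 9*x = (x + 3)*(x^2 - 3*x) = x*(x + 3)*(x - 3)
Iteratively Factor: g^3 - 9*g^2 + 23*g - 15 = (g - 1)*(g^2 - 8*g + 15) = (g - 3)*(g - 1)*(g - 5)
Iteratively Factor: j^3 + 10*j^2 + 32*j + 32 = (j + 4)*(j^2 + 6*j + 8) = (j + 2)*(j + 4)*(j + 4)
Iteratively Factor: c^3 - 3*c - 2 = (c + 1)*(c^2 - c - 2) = (c - 2)*(c + 1)*(c + 1)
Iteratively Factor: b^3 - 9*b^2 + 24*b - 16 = (b - 4)*(b^2 - 5*b + 4) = (b - 4)^2*(b - 1)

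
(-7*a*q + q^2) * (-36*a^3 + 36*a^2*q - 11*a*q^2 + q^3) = 252*a^4*q - 288*a^3*q^2 + 113*a^2*q^3 - 18*a*q^4 + q^5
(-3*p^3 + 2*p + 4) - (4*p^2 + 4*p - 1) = -3*p^3 - 4*p^2 - 2*p + 5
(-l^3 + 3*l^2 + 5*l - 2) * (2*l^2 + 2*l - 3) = -2*l^5 + 4*l^4 + 19*l^3 - 3*l^2 - 19*l + 6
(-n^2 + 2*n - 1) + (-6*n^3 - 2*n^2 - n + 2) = -6*n^3 - 3*n^2 + n + 1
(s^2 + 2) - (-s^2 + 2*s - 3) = 2*s^2 - 2*s + 5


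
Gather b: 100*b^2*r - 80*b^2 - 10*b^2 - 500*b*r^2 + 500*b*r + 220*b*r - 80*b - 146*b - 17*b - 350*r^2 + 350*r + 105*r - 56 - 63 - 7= b^2*(100*r - 90) + b*(-500*r^2 + 720*r - 243) - 350*r^2 + 455*r - 126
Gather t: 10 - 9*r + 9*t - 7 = -9*r + 9*t + 3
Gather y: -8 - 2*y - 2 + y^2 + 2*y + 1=y^2 - 9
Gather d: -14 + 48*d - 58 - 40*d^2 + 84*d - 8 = -40*d^2 + 132*d - 80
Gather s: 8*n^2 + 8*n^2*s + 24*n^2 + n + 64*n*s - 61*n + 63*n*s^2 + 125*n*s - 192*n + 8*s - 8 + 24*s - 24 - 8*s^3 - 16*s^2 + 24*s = 32*n^2 - 252*n - 8*s^3 + s^2*(63*n - 16) + s*(8*n^2 + 189*n + 56) - 32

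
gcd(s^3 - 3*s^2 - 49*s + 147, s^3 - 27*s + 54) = s - 3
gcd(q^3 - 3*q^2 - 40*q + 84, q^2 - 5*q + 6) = q - 2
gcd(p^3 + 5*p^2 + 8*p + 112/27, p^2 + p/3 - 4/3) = p + 4/3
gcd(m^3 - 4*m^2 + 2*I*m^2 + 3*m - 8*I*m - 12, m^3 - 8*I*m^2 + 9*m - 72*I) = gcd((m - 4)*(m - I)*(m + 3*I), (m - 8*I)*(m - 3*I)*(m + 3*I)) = m + 3*I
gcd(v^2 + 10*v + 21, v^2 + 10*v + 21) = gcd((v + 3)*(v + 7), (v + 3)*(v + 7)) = v^2 + 10*v + 21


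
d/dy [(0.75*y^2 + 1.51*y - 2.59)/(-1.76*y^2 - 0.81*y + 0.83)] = (2.0501*y^2 - 7.8718*y - 0.8446)/(3.0976*y^4 + 2.8512*y^3 - 2.2655*y^2 - 1.3446*y + 0.6889)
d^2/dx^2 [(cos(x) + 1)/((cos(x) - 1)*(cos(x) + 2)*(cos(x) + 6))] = 2*(-220*(1 - cos(x)^2)^2 + 27*sin(x)^6 - 2*cos(x)^7 + 12*cos(x)^6 - 52*cos(x)^5 - 247*cos(x)^3 - 328*cos(x)^2 + 276*cos(x) + 341)/((cos(x) - 1)^3*(cos(x) + 2)^3*(cos(x) + 6)^3)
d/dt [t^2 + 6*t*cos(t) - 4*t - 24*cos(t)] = -6*t*sin(t) + 2*t + 24*sin(t) + 6*cos(t) - 4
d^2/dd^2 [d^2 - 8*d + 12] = 2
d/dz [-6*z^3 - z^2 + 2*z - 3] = -18*z^2 - 2*z + 2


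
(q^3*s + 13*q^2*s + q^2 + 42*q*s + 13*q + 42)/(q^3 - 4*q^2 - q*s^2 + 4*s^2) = (q^3*s + 13*q^2*s + q^2 + 42*q*s + 13*q + 42)/(q^3 - 4*q^2 - q*s^2 + 4*s^2)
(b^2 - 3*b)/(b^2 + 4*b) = (b - 3)/(b + 4)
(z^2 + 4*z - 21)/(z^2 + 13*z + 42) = (z - 3)/(z + 6)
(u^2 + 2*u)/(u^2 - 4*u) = (u + 2)/(u - 4)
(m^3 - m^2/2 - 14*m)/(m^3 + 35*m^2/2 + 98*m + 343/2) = m*(m - 4)/(m^2 + 14*m + 49)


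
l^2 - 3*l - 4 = (l - 4)*(l + 1)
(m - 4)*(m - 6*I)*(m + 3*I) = m^3 - 4*m^2 - 3*I*m^2 + 18*m + 12*I*m - 72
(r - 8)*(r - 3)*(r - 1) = r^3 - 12*r^2 + 35*r - 24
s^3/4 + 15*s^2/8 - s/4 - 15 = (s/4 + 1)*(s - 5/2)*(s + 6)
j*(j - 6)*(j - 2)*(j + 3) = j^4 - 5*j^3 - 12*j^2 + 36*j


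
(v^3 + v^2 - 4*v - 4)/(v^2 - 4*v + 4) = (v^2 + 3*v + 2)/(v - 2)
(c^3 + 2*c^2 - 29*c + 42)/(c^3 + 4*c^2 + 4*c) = (c^3 + 2*c^2 - 29*c + 42)/(c*(c^2 + 4*c + 4))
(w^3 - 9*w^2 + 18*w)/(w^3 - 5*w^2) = (w^2 - 9*w + 18)/(w*(w - 5))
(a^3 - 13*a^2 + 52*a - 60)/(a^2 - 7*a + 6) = (a^2 - 7*a + 10)/(a - 1)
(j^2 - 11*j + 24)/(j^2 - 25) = (j^2 - 11*j + 24)/(j^2 - 25)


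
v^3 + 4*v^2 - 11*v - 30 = (v - 3)*(v + 2)*(v + 5)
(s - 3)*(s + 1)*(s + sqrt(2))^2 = s^4 - 2*s^3 + 2*sqrt(2)*s^3 - 4*sqrt(2)*s^2 - s^2 - 6*sqrt(2)*s - 4*s - 6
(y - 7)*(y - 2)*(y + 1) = y^3 - 8*y^2 + 5*y + 14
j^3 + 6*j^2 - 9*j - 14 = (j - 2)*(j + 1)*(j + 7)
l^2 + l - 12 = (l - 3)*(l + 4)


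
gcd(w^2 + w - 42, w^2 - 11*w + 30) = w - 6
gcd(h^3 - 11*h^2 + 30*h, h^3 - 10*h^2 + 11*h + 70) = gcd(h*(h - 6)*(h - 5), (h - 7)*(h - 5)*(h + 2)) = h - 5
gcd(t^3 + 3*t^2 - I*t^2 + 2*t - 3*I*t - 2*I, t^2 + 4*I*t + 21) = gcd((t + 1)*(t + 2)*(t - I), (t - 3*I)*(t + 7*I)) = 1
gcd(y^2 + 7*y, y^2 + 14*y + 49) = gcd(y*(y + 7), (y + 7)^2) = y + 7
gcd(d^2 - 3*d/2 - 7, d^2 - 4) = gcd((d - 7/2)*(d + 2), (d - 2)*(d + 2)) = d + 2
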